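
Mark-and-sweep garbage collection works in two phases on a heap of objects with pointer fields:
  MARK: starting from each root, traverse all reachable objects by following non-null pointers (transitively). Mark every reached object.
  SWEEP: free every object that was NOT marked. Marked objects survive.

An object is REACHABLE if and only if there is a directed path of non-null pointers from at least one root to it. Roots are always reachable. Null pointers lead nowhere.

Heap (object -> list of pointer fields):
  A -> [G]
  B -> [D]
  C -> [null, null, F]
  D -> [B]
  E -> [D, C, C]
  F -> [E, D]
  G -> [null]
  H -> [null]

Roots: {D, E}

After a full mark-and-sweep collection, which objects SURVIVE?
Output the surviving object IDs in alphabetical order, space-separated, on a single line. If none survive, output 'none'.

Answer: B C D E F

Derivation:
Roots: D E
Mark D: refs=B, marked=D
Mark E: refs=D C C, marked=D E
Mark B: refs=D, marked=B D E
Mark C: refs=null null F, marked=B C D E
Mark F: refs=E D, marked=B C D E F
Unmarked (collected): A G H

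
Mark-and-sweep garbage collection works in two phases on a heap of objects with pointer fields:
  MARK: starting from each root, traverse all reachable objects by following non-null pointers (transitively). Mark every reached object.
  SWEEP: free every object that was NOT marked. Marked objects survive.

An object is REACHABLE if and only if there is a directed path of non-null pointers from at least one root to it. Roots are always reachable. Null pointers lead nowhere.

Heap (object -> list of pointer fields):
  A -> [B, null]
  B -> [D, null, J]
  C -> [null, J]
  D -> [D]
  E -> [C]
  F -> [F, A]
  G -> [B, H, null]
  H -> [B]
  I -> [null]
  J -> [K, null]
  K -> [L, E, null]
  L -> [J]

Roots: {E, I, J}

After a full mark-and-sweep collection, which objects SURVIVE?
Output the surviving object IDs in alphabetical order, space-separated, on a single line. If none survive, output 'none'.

Answer: C E I J K L

Derivation:
Roots: E I J
Mark E: refs=C, marked=E
Mark I: refs=null, marked=E I
Mark J: refs=K null, marked=E I J
Mark C: refs=null J, marked=C E I J
Mark K: refs=L E null, marked=C E I J K
Mark L: refs=J, marked=C E I J K L
Unmarked (collected): A B D F G H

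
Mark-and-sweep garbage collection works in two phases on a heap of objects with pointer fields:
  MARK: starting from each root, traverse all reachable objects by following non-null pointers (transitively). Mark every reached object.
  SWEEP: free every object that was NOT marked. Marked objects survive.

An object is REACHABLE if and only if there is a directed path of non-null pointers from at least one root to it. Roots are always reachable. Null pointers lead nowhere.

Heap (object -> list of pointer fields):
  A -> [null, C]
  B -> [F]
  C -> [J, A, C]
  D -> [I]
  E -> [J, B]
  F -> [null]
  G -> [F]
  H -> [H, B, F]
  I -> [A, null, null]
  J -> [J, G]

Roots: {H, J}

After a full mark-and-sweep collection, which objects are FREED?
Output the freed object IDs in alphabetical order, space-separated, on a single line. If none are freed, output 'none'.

Roots: H J
Mark H: refs=H B F, marked=H
Mark J: refs=J G, marked=H J
Mark B: refs=F, marked=B H J
Mark F: refs=null, marked=B F H J
Mark G: refs=F, marked=B F G H J
Unmarked (collected): A C D E I

Answer: A C D E I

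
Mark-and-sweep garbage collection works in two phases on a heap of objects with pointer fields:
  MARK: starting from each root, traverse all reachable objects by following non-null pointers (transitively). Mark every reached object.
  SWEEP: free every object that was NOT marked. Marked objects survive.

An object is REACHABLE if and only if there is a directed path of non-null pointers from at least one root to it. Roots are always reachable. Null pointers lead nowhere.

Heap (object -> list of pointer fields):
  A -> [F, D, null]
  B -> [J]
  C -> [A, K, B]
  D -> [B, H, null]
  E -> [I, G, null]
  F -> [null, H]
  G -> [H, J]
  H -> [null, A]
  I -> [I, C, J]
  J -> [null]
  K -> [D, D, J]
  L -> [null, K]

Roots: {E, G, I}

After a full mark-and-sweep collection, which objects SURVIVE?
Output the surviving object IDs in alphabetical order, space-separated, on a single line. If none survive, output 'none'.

Answer: A B C D E F G H I J K

Derivation:
Roots: E G I
Mark E: refs=I G null, marked=E
Mark G: refs=H J, marked=E G
Mark I: refs=I C J, marked=E G I
Mark H: refs=null A, marked=E G H I
Mark J: refs=null, marked=E G H I J
Mark C: refs=A K B, marked=C E G H I J
Mark A: refs=F D null, marked=A C E G H I J
Mark K: refs=D D J, marked=A C E G H I J K
Mark B: refs=J, marked=A B C E G H I J K
Mark F: refs=null H, marked=A B C E F G H I J K
Mark D: refs=B H null, marked=A B C D E F G H I J K
Unmarked (collected): L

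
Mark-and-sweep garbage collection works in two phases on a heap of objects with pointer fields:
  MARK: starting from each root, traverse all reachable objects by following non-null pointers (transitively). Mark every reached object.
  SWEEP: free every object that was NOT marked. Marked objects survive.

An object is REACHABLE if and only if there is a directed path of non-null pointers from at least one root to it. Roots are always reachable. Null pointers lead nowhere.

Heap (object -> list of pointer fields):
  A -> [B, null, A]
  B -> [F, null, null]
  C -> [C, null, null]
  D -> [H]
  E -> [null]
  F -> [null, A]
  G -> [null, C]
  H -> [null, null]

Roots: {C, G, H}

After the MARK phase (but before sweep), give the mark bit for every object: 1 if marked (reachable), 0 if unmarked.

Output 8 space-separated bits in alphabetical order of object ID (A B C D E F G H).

Answer: 0 0 1 0 0 0 1 1

Derivation:
Roots: C G H
Mark C: refs=C null null, marked=C
Mark G: refs=null C, marked=C G
Mark H: refs=null null, marked=C G H
Unmarked (collected): A B D E F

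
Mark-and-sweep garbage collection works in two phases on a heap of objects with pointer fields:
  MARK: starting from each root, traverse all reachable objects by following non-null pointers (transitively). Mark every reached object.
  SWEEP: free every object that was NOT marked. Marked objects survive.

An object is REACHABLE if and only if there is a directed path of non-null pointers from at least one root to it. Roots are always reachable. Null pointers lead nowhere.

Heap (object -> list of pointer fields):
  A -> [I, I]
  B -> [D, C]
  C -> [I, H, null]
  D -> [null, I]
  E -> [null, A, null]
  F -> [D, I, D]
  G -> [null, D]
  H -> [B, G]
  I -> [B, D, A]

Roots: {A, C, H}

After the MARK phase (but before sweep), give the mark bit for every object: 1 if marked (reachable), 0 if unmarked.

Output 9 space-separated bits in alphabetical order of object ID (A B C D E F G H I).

Roots: A C H
Mark A: refs=I I, marked=A
Mark C: refs=I H null, marked=A C
Mark H: refs=B G, marked=A C H
Mark I: refs=B D A, marked=A C H I
Mark B: refs=D C, marked=A B C H I
Mark G: refs=null D, marked=A B C G H I
Mark D: refs=null I, marked=A B C D G H I
Unmarked (collected): E F

Answer: 1 1 1 1 0 0 1 1 1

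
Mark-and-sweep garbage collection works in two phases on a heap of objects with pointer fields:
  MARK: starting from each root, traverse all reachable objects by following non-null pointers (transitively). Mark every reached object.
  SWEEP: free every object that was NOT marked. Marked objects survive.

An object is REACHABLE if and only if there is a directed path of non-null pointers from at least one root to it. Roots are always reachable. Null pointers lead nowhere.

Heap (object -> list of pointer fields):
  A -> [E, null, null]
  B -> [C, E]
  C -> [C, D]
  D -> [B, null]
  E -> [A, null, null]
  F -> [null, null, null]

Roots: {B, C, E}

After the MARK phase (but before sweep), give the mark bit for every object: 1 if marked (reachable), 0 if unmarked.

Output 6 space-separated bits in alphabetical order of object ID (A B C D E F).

Roots: B C E
Mark B: refs=C E, marked=B
Mark C: refs=C D, marked=B C
Mark E: refs=A null null, marked=B C E
Mark D: refs=B null, marked=B C D E
Mark A: refs=E null null, marked=A B C D E
Unmarked (collected): F

Answer: 1 1 1 1 1 0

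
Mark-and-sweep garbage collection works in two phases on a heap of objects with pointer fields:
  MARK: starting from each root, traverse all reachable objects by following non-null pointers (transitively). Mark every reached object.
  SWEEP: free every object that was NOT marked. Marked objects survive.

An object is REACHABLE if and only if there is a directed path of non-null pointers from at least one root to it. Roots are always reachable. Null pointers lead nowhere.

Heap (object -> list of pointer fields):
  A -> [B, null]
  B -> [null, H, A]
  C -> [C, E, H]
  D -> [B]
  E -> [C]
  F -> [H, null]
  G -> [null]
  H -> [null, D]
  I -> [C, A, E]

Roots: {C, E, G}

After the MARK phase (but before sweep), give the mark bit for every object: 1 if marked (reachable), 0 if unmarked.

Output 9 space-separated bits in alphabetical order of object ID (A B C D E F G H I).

Answer: 1 1 1 1 1 0 1 1 0

Derivation:
Roots: C E G
Mark C: refs=C E H, marked=C
Mark E: refs=C, marked=C E
Mark G: refs=null, marked=C E G
Mark H: refs=null D, marked=C E G H
Mark D: refs=B, marked=C D E G H
Mark B: refs=null H A, marked=B C D E G H
Mark A: refs=B null, marked=A B C D E G H
Unmarked (collected): F I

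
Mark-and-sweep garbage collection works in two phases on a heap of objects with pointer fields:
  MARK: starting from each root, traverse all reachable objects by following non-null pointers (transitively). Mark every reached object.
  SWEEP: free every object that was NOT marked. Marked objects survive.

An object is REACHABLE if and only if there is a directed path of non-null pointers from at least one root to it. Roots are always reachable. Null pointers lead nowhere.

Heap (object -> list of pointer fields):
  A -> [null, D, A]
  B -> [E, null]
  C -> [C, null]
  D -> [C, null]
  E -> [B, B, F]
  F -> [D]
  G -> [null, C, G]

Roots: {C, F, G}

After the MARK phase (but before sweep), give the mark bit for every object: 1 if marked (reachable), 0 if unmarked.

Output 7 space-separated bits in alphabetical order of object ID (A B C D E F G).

Roots: C F G
Mark C: refs=C null, marked=C
Mark F: refs=D, marked=C F
Mark G: refs=null C G, marked=C F G
Mark D: refs=C null, marked=C D F G
Unmarked (collected): A B E

Answer: 0 0 1 1 0 1 1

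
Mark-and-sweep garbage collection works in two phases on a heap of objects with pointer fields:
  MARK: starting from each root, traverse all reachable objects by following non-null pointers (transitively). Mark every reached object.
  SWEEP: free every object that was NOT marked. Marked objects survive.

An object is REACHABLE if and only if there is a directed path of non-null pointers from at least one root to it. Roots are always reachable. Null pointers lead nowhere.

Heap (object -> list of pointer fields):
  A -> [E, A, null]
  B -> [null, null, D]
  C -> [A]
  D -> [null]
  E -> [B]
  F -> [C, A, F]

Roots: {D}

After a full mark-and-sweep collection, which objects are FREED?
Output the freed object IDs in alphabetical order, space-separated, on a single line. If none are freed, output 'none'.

Roots: D
Mark D: refs=null, marked=D
Unmarked (collected): A B C E F

Answer: A B C E F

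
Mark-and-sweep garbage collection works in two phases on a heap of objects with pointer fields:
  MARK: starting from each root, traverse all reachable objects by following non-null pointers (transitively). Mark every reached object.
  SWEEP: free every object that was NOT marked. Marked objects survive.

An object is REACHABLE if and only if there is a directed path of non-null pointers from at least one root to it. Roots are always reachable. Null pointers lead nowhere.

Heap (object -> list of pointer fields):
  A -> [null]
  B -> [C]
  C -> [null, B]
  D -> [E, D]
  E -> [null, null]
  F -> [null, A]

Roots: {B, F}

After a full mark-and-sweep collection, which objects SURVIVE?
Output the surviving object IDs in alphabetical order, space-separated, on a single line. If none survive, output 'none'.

Roots: B F
Mark B: refs=C, marked=B
Mark F: refs=null A, marked=B F
Mark C: refs=null B, marked=B C F
Mark A: refs=null, marked=A B C F
Unmarked (collected): D E

Answer: A B C F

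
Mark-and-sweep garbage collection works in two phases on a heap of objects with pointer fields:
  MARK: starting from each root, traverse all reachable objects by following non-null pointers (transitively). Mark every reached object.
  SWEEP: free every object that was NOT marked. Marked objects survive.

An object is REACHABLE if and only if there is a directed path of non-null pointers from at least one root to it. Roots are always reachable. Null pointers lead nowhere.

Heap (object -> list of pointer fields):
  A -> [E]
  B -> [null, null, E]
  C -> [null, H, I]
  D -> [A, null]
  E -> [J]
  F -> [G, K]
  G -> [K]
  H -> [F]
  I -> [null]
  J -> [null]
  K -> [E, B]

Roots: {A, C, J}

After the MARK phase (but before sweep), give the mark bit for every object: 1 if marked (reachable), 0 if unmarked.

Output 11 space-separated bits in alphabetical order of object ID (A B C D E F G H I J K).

Roots: A C J
Mark A: refs=E, marked=A
Mark C: refs=null H I, marked=A C
Mark J: refs=null, marked=A C J
Mark E: refs=J, marked=A C E J
Mark H: refs=F, marked=A C E H J
Mark I: refs=null, marked=A C E H I J
Mark F: refs=G K, marked=A C E F H I J
Mark G: refs=K, marked=A C E F G H I J
Mark K: refs=E B, marked=A C E F G H I J K
Mark B: refs=null null E, marked=A B C E F G H I J K
Unmarked (collected): D

Answer: 1 1 1 0 1 1 1 1 1 1 1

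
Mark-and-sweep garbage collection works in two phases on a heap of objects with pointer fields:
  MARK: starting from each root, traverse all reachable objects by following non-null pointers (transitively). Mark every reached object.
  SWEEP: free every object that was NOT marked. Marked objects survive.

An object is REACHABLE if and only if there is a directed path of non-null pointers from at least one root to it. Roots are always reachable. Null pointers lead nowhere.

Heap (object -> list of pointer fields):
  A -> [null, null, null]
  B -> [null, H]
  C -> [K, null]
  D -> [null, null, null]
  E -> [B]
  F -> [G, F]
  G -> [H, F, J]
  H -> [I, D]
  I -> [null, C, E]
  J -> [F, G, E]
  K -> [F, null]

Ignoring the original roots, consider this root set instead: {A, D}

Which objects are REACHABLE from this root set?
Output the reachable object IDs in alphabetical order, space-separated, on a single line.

Answer: A D

Derivation:
Roots: A D
Mark A: refs=null null null, marked=A
Mark D: refs=null null null, marked=A D
Unmarked (collected): B C E F G H I J K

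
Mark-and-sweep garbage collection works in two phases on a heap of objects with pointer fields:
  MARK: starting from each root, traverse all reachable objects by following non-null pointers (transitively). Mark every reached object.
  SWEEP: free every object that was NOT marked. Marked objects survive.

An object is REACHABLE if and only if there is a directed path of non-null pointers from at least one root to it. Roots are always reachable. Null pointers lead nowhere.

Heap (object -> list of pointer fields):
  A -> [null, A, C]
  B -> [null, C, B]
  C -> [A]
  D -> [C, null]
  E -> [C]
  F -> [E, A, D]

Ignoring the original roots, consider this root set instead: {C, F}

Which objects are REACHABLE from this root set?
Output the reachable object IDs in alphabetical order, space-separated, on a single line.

Roots: C F
Mark C: refs=A, marked=C
Mark F: refs=E A D, marked=C F
Mark A: refs=null A C, marked=A C F
Mark E: refs=C, marked=A C E F
Mark D: refs=C null, marked=A C D E F
Unmarked (collected): B

Answer: A C D E F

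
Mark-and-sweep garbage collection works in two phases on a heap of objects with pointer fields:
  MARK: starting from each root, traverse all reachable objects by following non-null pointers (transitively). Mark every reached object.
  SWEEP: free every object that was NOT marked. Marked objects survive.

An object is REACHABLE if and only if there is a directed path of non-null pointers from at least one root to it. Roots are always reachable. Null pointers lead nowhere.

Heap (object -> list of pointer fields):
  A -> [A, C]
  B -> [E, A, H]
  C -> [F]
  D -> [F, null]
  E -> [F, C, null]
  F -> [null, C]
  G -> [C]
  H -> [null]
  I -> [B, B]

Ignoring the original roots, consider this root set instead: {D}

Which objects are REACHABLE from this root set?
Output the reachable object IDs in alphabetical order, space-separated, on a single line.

Answer: C D F

Derivation:
Roots: D
Mark D: refs=F null, marked=D
Mark F: refs=null C, marked=D F
Mark C: refs=F, marked=C D F
Unmarked (collected): A B E G H I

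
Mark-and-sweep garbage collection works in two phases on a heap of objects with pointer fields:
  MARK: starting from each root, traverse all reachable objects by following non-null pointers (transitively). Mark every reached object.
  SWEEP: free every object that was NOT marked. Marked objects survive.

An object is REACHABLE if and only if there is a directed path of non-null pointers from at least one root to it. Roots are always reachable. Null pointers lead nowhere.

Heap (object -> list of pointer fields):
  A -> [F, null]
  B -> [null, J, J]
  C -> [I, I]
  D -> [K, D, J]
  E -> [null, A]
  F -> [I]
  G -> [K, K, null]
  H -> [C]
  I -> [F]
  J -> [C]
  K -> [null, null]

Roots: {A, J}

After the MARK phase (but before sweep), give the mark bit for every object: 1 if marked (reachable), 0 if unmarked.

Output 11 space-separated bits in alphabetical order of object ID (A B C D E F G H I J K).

Roots: A J
Mark A: refs=F null, marked=A
Mark J: refs=C, marked=A J
Mark F: refs=I, marked=A F J
Mark C: refs=I I, marked=A C F J
Mark I: refs=F, marked=A C F I J
Unmarked (collected): B D E G H K

Answer: 1 0 1 0 0 1 0 0 1 1 0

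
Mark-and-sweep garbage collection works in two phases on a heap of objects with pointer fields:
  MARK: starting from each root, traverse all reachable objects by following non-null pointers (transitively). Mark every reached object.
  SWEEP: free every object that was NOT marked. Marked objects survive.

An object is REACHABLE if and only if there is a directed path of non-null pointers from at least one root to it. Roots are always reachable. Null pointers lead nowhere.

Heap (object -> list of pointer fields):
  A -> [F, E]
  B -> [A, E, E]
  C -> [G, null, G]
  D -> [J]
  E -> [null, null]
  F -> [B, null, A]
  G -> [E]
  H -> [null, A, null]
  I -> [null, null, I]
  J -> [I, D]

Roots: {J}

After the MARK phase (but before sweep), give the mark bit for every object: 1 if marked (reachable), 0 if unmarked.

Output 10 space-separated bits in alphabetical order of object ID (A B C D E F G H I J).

Roots: J
Mark J: refs=I D, marked=J
Mark I: refs=null null I, marked=I J
Mark D: refs=J, marked=D I J
Unmarked (collected): A B C E F G H

Answer: 0 0 0 1 0 0 0 0 1 1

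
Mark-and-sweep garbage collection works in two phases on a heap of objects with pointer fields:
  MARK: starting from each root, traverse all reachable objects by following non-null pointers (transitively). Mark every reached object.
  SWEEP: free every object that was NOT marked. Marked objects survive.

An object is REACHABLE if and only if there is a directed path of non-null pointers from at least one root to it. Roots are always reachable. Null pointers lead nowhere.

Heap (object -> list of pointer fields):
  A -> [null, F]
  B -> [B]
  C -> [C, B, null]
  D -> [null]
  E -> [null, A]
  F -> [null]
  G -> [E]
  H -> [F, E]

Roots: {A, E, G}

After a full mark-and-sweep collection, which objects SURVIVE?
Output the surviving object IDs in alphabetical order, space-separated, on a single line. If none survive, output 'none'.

Answer: A E F G

Derivation:
Roots: A E G
Mark A: refs=null F, marked=A
Mark E: refs=null A, marked=A E
Mark G: refs=E, marked=A E G
Mark F: refs=null, marked=A E F G
Unmarked (collected): B C D H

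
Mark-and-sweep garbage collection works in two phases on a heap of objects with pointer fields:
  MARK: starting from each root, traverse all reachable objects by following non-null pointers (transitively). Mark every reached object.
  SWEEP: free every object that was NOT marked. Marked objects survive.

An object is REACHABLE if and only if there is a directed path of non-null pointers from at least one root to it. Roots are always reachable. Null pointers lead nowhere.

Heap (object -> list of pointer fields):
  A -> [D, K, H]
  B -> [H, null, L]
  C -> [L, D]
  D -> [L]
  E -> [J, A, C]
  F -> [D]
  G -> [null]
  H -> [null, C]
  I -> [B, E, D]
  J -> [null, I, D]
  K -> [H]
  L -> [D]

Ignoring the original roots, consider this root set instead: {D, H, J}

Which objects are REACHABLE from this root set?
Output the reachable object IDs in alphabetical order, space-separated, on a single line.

Answer: A B C D E H I J K L

Derivation:
Roots: D H J
Mark D: refs=L, marked=D
Mark H: refs=null C, marked=D H
Mark J: refs=null I D, marked=D H J
Mark L: refs=D, marked=D H J L
Mark C: refs=L D, marked=C D H J L
Mark I: refs=B E D, marked=C D H I J L
Mark B: refs=H null L, marked=B C D H I J L
Mark E: refs=J A C, marked=B C D E H I J L
Mark A: refs=D K H, marked=A B C D E H I J L
Mark K: refs=H, marked=A B C D E H I J K L
Unmarked (collected): F G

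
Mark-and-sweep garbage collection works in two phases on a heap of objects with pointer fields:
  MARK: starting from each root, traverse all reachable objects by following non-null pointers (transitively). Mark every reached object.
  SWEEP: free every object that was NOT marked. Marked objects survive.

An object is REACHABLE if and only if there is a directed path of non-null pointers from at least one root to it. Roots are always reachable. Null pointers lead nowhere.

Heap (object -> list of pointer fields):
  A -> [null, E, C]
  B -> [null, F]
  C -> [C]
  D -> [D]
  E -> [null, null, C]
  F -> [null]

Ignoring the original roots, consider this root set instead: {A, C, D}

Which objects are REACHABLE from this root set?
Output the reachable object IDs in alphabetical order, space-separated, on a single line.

Roots: A C D
Mark A: refs=null E C, marked=A
Mark C: refs=C, marked=A C
Mark D: refs=D, marked=A C D
Mark E: refs=null null C, marked=A C D E
Unmarked (collected): B F

Answer: A C D E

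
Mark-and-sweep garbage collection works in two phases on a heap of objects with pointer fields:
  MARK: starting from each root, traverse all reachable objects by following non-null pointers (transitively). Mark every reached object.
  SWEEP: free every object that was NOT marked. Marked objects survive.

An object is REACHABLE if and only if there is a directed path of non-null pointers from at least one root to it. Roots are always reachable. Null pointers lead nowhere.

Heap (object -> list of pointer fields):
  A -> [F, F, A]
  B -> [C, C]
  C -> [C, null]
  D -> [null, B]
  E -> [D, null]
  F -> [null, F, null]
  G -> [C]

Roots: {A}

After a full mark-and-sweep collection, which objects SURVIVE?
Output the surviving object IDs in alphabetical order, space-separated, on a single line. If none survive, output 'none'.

Answer: A F

Derivation:
Roots: A
Mark A: refs=F F A, marked=A
Mark F: refs=null F null, marked=A F
Unmarked (collected): B C D E G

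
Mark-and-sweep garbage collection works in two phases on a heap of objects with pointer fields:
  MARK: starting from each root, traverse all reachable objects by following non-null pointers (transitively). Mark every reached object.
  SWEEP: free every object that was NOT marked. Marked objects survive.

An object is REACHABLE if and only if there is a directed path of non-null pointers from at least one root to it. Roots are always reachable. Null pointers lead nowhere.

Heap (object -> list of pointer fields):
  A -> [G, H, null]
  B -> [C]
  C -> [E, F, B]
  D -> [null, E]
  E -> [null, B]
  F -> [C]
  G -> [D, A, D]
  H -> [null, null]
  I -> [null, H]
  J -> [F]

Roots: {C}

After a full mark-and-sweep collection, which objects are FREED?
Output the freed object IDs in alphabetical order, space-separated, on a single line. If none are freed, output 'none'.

Answer: A D G H I J

Derivation:
Roots: C
Mark C: refs=E F B, marked=C
Mark E: refs=null B, marked=C E
Mark F: refs=C, marked=C E F
Mark B: refs=C, marked=B C E F
Unmarked (collected): A D G H I J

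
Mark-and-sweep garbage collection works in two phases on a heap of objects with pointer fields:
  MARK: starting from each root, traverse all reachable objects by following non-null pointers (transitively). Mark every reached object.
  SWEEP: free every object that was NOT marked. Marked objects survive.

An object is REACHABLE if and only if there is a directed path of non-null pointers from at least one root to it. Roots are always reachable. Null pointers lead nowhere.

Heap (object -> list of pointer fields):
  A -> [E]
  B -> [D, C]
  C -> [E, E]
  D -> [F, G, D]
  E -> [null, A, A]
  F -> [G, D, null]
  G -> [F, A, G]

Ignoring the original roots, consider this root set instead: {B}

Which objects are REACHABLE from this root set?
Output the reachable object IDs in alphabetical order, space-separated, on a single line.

Roots: B
Mark B: refs=D C, marked=B
Mark D: refs=F G D, marked=B D
Mark C: refs=E E, marked=B C D
Mark F: refs=G D null, marked=B C D F
Mark G: refs=F A G, marked=B C D F G
Mark E: refs=null A A, marked=B C D E F G
Mark A: refs=E, marked=A B C D E F G
Unmarked (collected): (none)

Answer: A B C D E F G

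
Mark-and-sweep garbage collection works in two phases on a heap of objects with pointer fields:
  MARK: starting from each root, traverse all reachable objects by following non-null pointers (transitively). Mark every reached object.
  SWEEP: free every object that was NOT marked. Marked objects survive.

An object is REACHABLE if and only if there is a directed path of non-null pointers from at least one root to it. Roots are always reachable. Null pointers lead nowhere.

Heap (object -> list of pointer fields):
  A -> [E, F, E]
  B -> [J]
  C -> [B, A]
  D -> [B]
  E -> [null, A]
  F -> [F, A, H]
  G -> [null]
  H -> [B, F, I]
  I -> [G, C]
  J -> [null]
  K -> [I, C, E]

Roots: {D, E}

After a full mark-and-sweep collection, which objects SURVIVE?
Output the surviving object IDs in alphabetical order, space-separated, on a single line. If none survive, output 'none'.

Roots: D E
Mark D: refs=B, marked=D
Mark E: refs=null A, marked=D E
Mark B: refs=J, marked=B D E
Mark A: refs=E F E, marked=A B D E
Mark J: refs=null, marked=A B D E J
Mark F: refs=F A H, marked=A B D E F J
Mark H: refs=B F I, marked=A B D E F H J
Mark I: refs=G C, marked=A B D E F H I J
Mark G: refs=null, marked=A B D E F G H I J
Mark C: refs=B A, marked=A B C D E F G H I J
Unmarked (collected): K

Answer: A B C D E F G H I J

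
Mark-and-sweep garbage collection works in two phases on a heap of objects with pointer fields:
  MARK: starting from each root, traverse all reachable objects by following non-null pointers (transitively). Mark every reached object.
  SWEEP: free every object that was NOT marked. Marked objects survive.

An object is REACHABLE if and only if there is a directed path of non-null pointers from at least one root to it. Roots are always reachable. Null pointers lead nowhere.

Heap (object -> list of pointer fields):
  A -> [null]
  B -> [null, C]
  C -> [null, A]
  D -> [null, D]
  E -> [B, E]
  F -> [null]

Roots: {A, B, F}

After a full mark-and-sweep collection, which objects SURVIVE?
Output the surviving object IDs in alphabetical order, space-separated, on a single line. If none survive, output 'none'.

Answer: A B C F

Derivation:
Roots: A B F
Mark A: refs=null, marked=A
Mark B: refs=null C, marked=A B
Mark F: refs=null, marked=A B F
Mark C: refs=null A, marked=A B C F
Unmarked (collected): D E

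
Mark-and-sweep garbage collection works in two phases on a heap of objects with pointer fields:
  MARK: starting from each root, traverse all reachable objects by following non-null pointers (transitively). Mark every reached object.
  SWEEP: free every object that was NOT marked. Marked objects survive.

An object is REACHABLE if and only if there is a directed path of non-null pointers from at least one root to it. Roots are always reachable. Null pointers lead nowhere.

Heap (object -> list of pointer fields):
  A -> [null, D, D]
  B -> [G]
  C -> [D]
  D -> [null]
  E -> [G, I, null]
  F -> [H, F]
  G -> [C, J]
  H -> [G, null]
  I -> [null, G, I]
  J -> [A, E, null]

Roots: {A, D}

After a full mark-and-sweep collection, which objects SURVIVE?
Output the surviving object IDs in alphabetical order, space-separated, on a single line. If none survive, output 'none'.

Answer: A D

Derivation:
Roots: A D
Mark A: refs=null D D, marked=A
Mark D: refs=null, marked=A D
Unmarked (collected): B C E F G H I J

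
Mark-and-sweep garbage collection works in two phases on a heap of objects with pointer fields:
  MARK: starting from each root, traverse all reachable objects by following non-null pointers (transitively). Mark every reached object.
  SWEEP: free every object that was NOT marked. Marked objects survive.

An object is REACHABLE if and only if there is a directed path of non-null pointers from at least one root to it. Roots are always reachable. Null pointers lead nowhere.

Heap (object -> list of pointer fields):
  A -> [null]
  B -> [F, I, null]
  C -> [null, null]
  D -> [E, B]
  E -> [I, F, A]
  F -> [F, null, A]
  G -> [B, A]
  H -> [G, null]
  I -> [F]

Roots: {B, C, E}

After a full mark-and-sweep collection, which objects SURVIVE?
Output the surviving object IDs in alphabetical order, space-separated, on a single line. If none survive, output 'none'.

Answer: A B C E F I

Derivation:
Roots: B C E
Mark B: refs=F I null, marked=B
Mark C: refs=null null, marked=B C
Mark E: refs=I F A, marked=B C E
Mark F: refs=F null A, marked=B C E F
Mark I: refs=F, marked=B C E F I
Mark A: refs=null, marked=A B C E F I
Unmarked (collected): D G H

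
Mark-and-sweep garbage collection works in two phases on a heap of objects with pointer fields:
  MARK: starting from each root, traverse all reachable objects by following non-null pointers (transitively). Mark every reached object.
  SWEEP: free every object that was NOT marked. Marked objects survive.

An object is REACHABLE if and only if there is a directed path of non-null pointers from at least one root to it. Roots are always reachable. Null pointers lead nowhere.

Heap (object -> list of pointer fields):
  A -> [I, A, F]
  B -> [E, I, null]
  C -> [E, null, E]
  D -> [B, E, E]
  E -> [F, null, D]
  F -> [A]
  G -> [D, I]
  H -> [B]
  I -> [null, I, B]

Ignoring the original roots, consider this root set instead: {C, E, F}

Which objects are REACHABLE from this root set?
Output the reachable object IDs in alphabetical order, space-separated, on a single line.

Answer: A B C D E F I

Derivation:
Roots: C E F
Mark C: refs=E null E, marked=C
Mark E: refs=F null D, marked=C E
Mark F: refs=A, marked=C E F
Mark D: refs=B E E, marked=C D E F
Mark A: refs=I A F, marked=A C D E F
Mark B: refs=E I null, marked=A B C D E F
Mark I: refs=null I B, marked=A B C D E F I
Unmarked (collected): G H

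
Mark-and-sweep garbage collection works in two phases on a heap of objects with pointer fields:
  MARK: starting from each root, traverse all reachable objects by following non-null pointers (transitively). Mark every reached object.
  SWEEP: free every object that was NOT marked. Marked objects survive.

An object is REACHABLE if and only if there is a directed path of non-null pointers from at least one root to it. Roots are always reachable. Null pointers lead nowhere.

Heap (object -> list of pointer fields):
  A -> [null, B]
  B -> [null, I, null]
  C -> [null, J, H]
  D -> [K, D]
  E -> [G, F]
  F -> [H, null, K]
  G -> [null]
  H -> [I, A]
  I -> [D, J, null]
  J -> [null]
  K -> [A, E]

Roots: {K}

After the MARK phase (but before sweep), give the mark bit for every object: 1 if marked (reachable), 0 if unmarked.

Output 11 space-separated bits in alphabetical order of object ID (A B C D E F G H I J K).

Answer: 1 1 0 1 1 1 1 1 1 1 1

Derivation:
Roots: K
Mark K: refs=A E, marked=K
Mark A: refs=null B, marked=A K
Mark E: refs=G F, marked=A E K
Mark B: refs=null I null, marked=A B E K
Mark G: refs=null, marked=A B E G K
Mark F: refs=H null K, marked=A B E F G K
Mark I: refs=D J null, marked=A B E F G I K
Mark H: refs=I A, marked=A B E F G H I K
Mark D: refs=K D, marked=A B D E F G H I K
Mark J: refs=null, marked=A B D E F G H I J K
Unmarked (collected): C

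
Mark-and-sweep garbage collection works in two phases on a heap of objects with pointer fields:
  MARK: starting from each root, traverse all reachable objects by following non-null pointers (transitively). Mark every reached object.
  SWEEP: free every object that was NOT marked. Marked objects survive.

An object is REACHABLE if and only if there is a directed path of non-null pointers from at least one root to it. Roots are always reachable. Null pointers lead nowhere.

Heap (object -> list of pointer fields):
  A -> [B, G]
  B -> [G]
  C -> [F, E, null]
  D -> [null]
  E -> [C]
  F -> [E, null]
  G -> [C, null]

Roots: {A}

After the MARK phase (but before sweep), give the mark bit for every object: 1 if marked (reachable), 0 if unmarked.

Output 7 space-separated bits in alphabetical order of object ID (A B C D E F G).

Answer: 1 1 1 0 1 1 1

Derivation:
Roots: A
Mark A: refs=B G, marked=A
Mark B: refs=G, marked=A B
Mark G: refs=C null, marked=A B G
Mark C: refs=F E null, marked=A B C G
Mark F: refs=E null, marked=A B C F G
Mark E: refs=C, marked=A B C E F G
Unmarked (collected): D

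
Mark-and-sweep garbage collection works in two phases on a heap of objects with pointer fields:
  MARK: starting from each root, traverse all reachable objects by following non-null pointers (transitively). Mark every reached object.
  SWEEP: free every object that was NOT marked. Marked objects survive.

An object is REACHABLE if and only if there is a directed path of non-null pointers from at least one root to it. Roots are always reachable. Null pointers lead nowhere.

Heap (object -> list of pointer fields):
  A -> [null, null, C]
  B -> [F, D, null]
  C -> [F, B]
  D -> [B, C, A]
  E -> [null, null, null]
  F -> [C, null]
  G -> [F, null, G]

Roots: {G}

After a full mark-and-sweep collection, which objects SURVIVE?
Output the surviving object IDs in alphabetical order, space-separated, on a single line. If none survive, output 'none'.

Answer: A B C D F G

Derivation:
Roots: G
Mark G: refs=F null G, marked=G
Mark F: refs=C null, marked=F G
Mark C: refs=F B, marked=C F G
Mark B: refs=F D null, marked=B C F G
Mark D: refs=B C A, marked=B C D F G
Mark A: refs=null null C, marked=A B C D F G
Unmarked (collected): E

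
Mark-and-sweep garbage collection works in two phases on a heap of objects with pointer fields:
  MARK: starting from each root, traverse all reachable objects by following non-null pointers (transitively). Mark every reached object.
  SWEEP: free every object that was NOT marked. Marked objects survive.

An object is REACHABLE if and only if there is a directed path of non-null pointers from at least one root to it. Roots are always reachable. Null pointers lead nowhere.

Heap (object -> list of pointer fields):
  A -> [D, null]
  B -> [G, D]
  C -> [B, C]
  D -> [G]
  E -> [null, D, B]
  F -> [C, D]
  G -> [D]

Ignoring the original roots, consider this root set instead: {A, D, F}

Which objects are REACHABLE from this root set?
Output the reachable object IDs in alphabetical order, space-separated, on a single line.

Answer: A B C D F G

Derivation:
Roots: A D F
Mark A: refs=D null, marked=A
Mark D: refs=G, marked=A D
Mark F: refs=C D, marked=A D F
Mark G: refs=D, marked=A D F G
Mark C: refs=B C, marked=A C D F G
Mark B: refs=G D, marked=A B C D F G
Unmarked (collected): E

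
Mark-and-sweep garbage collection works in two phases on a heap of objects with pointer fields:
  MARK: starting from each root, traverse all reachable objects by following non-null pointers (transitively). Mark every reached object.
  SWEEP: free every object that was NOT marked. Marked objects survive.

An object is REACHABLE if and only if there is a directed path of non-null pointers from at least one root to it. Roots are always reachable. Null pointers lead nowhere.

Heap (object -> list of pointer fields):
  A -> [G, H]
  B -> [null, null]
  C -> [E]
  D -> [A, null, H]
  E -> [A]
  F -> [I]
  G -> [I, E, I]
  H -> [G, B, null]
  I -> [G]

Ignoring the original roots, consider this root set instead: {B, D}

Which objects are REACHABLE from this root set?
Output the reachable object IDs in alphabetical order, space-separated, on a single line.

Roots: B D
Mark B: refs=null null, marked=B
Mark D: refs=A null H, marked=B D
Mark A: refs=G H, marked=A B D
Mark H: refs=G B null, marked=A B D H
Mark G: refs=I E I, marked=A B D G H
Mark I: refs=G, marked=A B D G H I
Mark E: refs=A, marked=A B D E G H I
Unmarked (collected): C F

Answer: A B D E G H I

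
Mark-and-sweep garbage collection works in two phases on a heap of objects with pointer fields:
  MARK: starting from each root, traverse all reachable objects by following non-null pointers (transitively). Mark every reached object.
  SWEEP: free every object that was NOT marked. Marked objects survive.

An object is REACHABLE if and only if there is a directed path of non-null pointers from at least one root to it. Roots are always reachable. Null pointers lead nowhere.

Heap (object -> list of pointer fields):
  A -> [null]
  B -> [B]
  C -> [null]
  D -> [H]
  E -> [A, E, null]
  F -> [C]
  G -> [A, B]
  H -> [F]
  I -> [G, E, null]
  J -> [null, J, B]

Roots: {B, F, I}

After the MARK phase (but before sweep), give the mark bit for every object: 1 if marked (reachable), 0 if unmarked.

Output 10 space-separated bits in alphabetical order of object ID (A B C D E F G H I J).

Answer: 1 1 1 0 1 1 1 0 1 0

Derivation:
Roots: B F I
Mark B: refs=B, marked=B
Mark F: refs=C, marked=B F
Mark I: refs=G E null, marked=B F I
Mark C: refs=null, marked=B C F I
Mark G: refs=A B, marked=B C F G I
Mark E: refs=A E null, marked=B C E F G I
Mark A: refs=null, marked=A B C E F G I
Unmarked (collected): D H J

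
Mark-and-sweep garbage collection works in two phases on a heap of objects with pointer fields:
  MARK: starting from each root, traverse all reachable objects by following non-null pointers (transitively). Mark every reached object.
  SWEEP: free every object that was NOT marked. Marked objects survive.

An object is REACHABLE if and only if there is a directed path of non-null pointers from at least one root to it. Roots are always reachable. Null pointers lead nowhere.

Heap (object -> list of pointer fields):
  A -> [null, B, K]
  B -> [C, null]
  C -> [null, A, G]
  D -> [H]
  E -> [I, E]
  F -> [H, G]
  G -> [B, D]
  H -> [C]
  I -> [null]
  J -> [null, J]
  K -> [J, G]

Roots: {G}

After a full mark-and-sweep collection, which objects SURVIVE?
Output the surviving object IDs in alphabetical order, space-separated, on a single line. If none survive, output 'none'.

Roots: G
Mark G: refs=B D, marked=G
Mark B: refs=C null, marked=B G
Mark D: refs=H, marked=B D G
Mark C: refs=null A G, marked=B C D G
Mark H: refs=C, marked=B C D G H
Mark A: refs=null B K, marked=A B C D G H
Mark K: refs=J G, marked=A B C D G H K
Mark J: refs=null J, marked=A B C D G H J K
Unmarked (collected): E F I

Answer: A B C D G H J K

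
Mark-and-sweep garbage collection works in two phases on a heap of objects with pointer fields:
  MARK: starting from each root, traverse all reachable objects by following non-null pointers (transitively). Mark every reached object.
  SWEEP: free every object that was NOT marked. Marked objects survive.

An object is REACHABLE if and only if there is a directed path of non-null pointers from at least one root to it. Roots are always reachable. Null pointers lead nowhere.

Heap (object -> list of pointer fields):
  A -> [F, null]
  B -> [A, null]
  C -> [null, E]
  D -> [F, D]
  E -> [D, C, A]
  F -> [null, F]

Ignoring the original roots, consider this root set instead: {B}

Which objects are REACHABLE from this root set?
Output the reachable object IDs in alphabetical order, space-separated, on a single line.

Answer: A B F

Derivation:
Roots: B
Mark B: refs=A null, marked=B
Mark A: refs=F null, marked=A B
Mark F: refs=null F, marked=A B F
Unmarked (collected): C D E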